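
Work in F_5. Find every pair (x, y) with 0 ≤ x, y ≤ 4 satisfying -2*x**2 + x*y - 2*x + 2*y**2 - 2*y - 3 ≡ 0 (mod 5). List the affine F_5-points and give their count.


Affine F_5-points: {(2, 0)}; count = 1.

For each of the 25 pairs (x, y) ∈ F_5², evaluate f(x, y) mod 5. Record the zeros.
  x = 0: [0↦2, 1↦2, 2↦1, 3↦4, 4↦1]  zeros at y ∈ ∅
  x = 1: [0↦3, 1↦4, 2↦4, 3↦3, 4↦1]  zeros at y ∈ ∅
  x = 2: [0↦0, 1↦2, 2↦3, 3↦3, 4↦2]  zeros at y ∈ {0}
  x = 3: [0↦3, 1↦1, 2↦3, 3↦4, 4↦4]  zeros at y ∈ ∅
  x = 4: [0↦2, 1↦1, 2↦4, 3↦1, 4↦2]  zeros at y ∈ ∅
Collecting zeros: affine points = {(2, 0)}.
Total count |C(F_5)_aff| = 1.


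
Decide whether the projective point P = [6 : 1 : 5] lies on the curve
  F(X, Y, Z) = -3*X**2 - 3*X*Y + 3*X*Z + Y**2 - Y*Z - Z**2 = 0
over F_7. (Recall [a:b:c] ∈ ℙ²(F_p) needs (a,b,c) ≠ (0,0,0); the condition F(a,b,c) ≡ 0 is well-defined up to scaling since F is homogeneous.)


F(6,1,5) ≡ 5 (mod 7); P is NOT on the curve.

Evaluate F(6, 1, 5) term-by-term (mod 7).
  -3*X**2 ↦ -3·36·1·1 = -108
  -3*X*Y ↦ -3·6·1·1 = -18
  3*X*Z ↦ 3·6·1·5 = 90
  Y**2 ↦ 1·1·1·1 = 1
  -Y*Z ↦ -1·1·1·5 = -5
  -Z**2 ↦ -1·1·1·25 = -25
Sum: F(6, 1, 5) = (-108) + (-18) + (90) + (1) + (-5) + (-25) = -65.
Reducing mod 7: -65 ≡ 5 (mod 7).
Since F(a, b, c) ≡ 5 ≠ 0 (mod 7), P does NOT lie on the curve.


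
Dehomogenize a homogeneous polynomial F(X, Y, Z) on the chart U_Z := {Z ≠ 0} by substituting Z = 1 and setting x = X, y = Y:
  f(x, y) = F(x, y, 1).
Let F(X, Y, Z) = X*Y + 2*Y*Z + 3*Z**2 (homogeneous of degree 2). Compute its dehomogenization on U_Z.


f(x, y) = x*y + 2*y + 3

On U_Z we set Z = 1. Each monomial c·X^i·Y^j·Z^k in F becomes c·x^i·y^j·1^k = c·x^i·y^j.
Substituting Z = 1: F(X, Y, 1) = x*y + 2*y + 3.
Note: deg(f) ≤ deg(F) = 2; strict inequality happens when F is divisible by Z (lost terms).


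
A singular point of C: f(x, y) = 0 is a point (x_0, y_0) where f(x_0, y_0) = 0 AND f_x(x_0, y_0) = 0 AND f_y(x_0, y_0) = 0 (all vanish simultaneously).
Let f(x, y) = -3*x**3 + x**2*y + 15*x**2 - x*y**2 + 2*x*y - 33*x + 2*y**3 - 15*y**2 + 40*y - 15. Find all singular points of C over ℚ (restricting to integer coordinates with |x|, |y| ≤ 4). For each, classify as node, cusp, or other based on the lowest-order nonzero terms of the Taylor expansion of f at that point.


Singular points: {(2, 3)}; classification: cusp.

Compute partial derivatives:
  f_x = -9*x**2 + 2*x*y + 30*x - y**2 + 2*y - 33.
  f_y = x**2 - 2*x*y + 2*x + 6*y**2 - 30*y + 40.
Scan x_0 ∈ {−4, ..., 4}. For each x_0, f_y(x_0, y) is a polynomial in y; find its integer roots y ∈ {−4, ..., 4}, then test f_x and f at those candidates.
  x = -4: f_y(-4, y) = 6*y**2 - 22*y + 48; no integer root y with |y| ≤ 4.
  x = -3: f_y(-3, y) = 6*y**2 - 24*y + 43; no integer root y with |y| ≤ 4.
  x = -2: f_y(-2, y) = 6*y**2 - 26*y + 40; no integer root y with |y| ≤ 4.
  x = -1: f_y(-1, y) = 6*y**2 - 28*y + 39; no integer root y with |y| ≤ 4.
  x = 0: f_y(0, y) = 6*y**2 - 30*y + 40; no integer root y with |y| ≤ 4.
  x = 1: f_y(1, y) = 6*y**2 - 32*y + 43; no integer root y with |y| ≤ 4.
  x = 2: f_y(2, y) = 6*y**2 - 34*y + 48; vanishes at y ∈ {3}. (2, 3): f_x = 0, f = 0 — SINGULAR.
  x = 3: f_y(3, y) = 6*y**2 - 36*y + 55; no integer root y with |y| ≤ 4.
  x = 4: f_y(4, y) = 6*y**2 - 38*y + 64; no integer root y with |y| ≤ 4.
Only singular point on the grid: (2, 3).
Classify: substitute x = 2 + u, y = 3 + v and expand: f = -3*u**3 + u**2*v - u*v**2 + 2*v**3 + v**2.
No constant or linear terms (consistent with a singular point). Quadratic part: v**2. Cubic part: -3*u**3 + u**2*v - u*v**2 + 2*v**3.
The quadratic part v**2 is a perfect square, so there is a single (double) tangent line v = 0, i.e. y = 3. Restricting the cubic part to that line (v = 0) leaves -3*u**3 ≠ 0, so f is not divisible by v and the branch is v² ≈ 3*u**3 to lowest order — this is a cusp.
Classification: cusp.


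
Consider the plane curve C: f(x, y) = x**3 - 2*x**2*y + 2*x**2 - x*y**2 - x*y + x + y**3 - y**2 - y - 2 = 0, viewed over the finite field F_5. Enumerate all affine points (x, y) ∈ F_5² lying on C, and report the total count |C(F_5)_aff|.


Affine F_5-points: {(0, 2), (2, 2)}; count = 2.

For each of the 25 pairs (x, y) ∈ F_5², evaluate f(x, y) mod 5. Record the zeros.
  x = 0: [0↦3, 1↦2, 2↦0, 3↦3, 4↦2]  zeros at y ∈ {2}
  x = 1: [0↦2, 1↦2, 2↦4, 3↦4, 4↦3]  zeros at y ∈ ∅
  x = 2: [0↦1, 1↦3, 2↦0, 3↦3, 4↦3]  zeros at y ∈ {2}
  x = 3: [0↦1, 1↦1, 2↦4, 3↦1, 4↦3]  zeros at y ∈ ∅
  x = 4: [0↦3, 1↦2, 2↦2, 3↦4, 4↦4]  zeros at y ∈ ∅
Collecting zeros: affine points = {(0, 2), (2, 2)}.
Total count |C(F_5)_aff| = 2.


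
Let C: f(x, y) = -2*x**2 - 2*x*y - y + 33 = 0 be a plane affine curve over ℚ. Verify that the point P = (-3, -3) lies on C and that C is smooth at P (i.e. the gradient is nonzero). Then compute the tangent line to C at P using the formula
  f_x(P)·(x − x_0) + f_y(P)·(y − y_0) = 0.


Tangent line at P: 18*x + 5*y + 69 = 0.

Step 1: f(-3, -3) = 0, so P lies on C.
Step 2: partial derivatives
  f_x(x, y) = -4*x - 2*y, f_y(x, y) = -2*x - 1.
  f_x(P) = 18, f_y(P) = 5 (gradient nonzero, so P is smooth).
Step 3: tangent line at P: 18·(x − -3) + 5·(y − -3) = 0.
Expanding: 18*x + 5*y + 69 = 0.


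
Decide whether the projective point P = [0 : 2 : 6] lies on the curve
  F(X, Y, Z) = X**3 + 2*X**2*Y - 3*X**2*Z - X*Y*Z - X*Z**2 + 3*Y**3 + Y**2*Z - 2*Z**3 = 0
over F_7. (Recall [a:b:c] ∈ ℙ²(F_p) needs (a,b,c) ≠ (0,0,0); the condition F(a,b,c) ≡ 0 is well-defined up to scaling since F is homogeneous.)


F(0,2,6) ≡ 1 (mod 7); P is NOT on the curve.

Evaluate F(0, 2, 6) term-by-term (mod 7).
  X**3 ↦ 1·0·1·1 = 0
  2*X**2*Y ↦ 2·0·2·1 = 0
  -3*X**2*Z ↦ -3·0·1·6 = 0
  -X*Y*Z ↦ -1·0·2·6 = 0
  -X*Z**2 ↦ -1·0·1·36 = 0
  3*Y**3 ↦ 3·1·8·1 = 24
  Y**2*Z ↦ 1·1·4·6 = 24
  -2*Z**3 ↦ -2·1·1·216 = -432
Sum: F(0, 2, 6) = (0) + (0) + (0) + (0) + (0) + (24) + (24) + (-432) = -384.
Reducing mod 7: -384 ≡ 1 (mod 7).
Since F(a, b, c) ≡ 1 ≠ 0 (mod 7), P does NOT lie on the curve.


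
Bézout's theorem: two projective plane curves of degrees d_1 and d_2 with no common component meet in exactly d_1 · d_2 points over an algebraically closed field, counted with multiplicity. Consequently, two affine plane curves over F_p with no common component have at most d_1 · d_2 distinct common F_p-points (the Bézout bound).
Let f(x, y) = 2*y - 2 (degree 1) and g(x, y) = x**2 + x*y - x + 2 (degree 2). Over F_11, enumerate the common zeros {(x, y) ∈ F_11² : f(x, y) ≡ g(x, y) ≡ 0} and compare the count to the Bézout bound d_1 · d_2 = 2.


Common zeros: {(3, 1), (8, 1)}; count = 2; Bézout bound = 2.

deg(f) = 1, deg(g) = 2, so Bézout bound = 2.
Scan x ∈ F_11. For each x, list the y ∈ F_11 with f(x, y) ≡ 0 and those with g(x, y) ≡ 0 (mod 11); the common zeros in that column are the intersection.
  x = 0: f ≡ 0 at y ∈ {1}; g ≡ 0 at y ∈ ∅; common: ∅.
  x = 1: f ≡ 0 at y ∈ {1}; g ≡ 0 at y ∈ {9}; common: ∅.
  x = 2: f ≡ 0 at y ∈ {1}; g ≡ 0 at y ∈ {9}; common: ∅.
  x = 3: f ≡ 0 at y ∈ {1}; g ≡ 0 at y ∈ {1}; common: {1}.
  x = 4: f ≡ 0 at y ∈ {1}; g ≡ 0 at y ∈ {2}; common: ∅.
  x = 5: f ≡ 0 at y ∈ {1}; g ≡ 0 at y ∈ {0}; common: ∅.
  x = 6: f ≡ 0 at y ∈ {1}; g ≡ 0 at y ∈ {2}; common: ∅.
  x = 7: f ≡ 0 at y ∈ {1}; g ≡ 0 at y ∈ {0}; common: ∅.
  x = 8: f ≡ 0 at y ∈ {1}; g ≡ 0 at y ∈ {1}; common: {1}.
  x = 9: f ≡ 0 at y ∈ {1}; g ≡ 0 at y ∈ {4}; common: ∅.
  x = 10: f ≡ 0 at y ∈ {1}; g ≡ 0 at y ∈ {4}; common: ∅.
Collecting: common zeros = {(3, 1), (8, 1)}, so the count is 2.
Comparison with the Bézout bound: 2 ≤ 2 = deg(f)·deg(g), as expected for curves with no common component (the bound is attained).


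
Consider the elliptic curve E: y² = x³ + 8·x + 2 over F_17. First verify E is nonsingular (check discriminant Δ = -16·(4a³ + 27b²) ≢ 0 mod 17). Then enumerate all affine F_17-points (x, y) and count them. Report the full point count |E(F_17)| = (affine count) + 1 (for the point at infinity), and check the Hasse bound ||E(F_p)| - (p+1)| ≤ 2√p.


Affine points = {(0, 6), (0, 11), (2, 3), (2, 14), (3, 6), (3, 11), (4, 8), (4, 9), (8, 0), (9, 2), (9, 15), (13, 5), (13, 12), (14, 6), (14, 11)}; affine count = 15; |E(F_17)| = 16.

Discriminant check: Δ ∝ 4a³ + 27b² = 4·8³ + 27·2² = 4·512 + 27·4 ≡ 14 (mod 17). Nonzero ⇒ E is nonsingular.
For each x ∈ F_17, compute rhs = x³ + 8·x + 2 mod 17, then count y ∈ F_17 with y² ≡ rhs.
  x = 0: rhs = 2, matching y values: 6, 11 (2 points).
  x = 1: rhs = 11, matching y values: none (0 points).
  x = 2: rhs = 9, matching y values: 3, 14 (2 points).
  x = 3: rhs = 2, matching y values: 6, 11 (2 points).
  x = 4: rhs = 13, matching y values: 8, 9 (2 points).
  x = 5: rhs = 14, matching y values: none (0 points).
  x = 6: rhs = 11, matching y values: none (0 points).
  x = 7: rhs = 10, matching y values: none (0 points).
  x = 8: rhs = 0, matching y values: 0 (1 points).
  x = 9: rhs = 4, matching y values: 2, 15 (2 points).
  x = 10: rhs = 11, matching y values: none (0 points).
  x = 11: rhs = 10, matching y values: none (0 points).
  x = 12: rhs = 7, matching y values: none (0 points).
  x = 13: rhs = 8, matching y values: 5, 12 (2 points).
  x = 14: rhs = 2, matching y values: 6, 11 (2 points).
  x = 15: rhs = 12, matching y values: none (0 points).
  x = 16: rhs = 10, matching y values: none (0 points).
Total affine count: 15.
Full point count |E(F_17)| = 15 + 1 = 16.
Hasse bound: |16 − (17+1)| = |-2| = 2 ≤ 2√17 ≈ 8.2462 ✓.


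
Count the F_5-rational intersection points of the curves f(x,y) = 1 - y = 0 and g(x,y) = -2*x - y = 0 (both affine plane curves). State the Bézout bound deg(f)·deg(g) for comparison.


Common zeros: {(2, 1)}; count = 1; Bézout bound = 1.

deg(f) = 1, deg(g) = 1, so Bézout bound = 1.
Scan x ∈ F_5. For each x, list the y ∈ F_5 with f(x, y) ≡ 0 and those with g(x, y) ≡ 0 (mod 5); the common zeros in that column are the intersection.
  x = 0: f ≡ 0 at y ∈ {1}; g ≡ 0 at y ∈ {0}; common: ∅.
  x = 1: f ≡ 0 at y ∈ {1}; g ≡ 0 at y ∈ {3}; common: ∅.
  x = 2: f ≡ 0 at y ∈ {1}; g ≡ 0 at y ∈ {1}; common: {1}.
  x = 3: f ≡ 0 at y ∈ {1}; g ≡ 0 at y ∈ {4}; common: ∅.
  x = 4: f ≡ 0 at y ∈ {1}; g ≡ 0 at y ∈ {2}; common: ∅.
Collecting: common zeros = {(2, 1)}, so the count is 1.
Comparison with the Bézout bound: 1 ≤ 1 = deg(f)·deg(g), as expected for curves with no common component (the bound is attained).


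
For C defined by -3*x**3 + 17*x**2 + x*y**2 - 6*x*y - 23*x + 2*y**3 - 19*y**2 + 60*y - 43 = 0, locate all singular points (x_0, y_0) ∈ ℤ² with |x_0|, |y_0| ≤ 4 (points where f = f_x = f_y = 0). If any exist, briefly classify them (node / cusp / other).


Singular points: {(2, 3)}; classification: node.

Compute partial derivatives:
  f_x = -9*x**2 + 34*x + y**2 - 6*y - 23.
  f_y = 2*x*y - 6*x + 6*y**2 - 38*y + 60.
Scan x_0 ∈ {−4, ..., 4}. For each x_0, f_y(x_0, y) is a polynomial in y; find its integer roots y ∈ {−4, ..., 4}, then test f_x and f at those candidates.
  x = -4: f_y(-4, y) = 6*y**2 - 46*y + 84; vanishes at y ∈ {3}. (-4, 3): f_x = -312 ≠ 0.
  x = -3: f_y(-3, y) = 6*y**2 - 44*y + 78; vanishes at y ∈ {3}. (-3, 3): f_x = -215 ≠ 0.
  x = -2: f_y(-2, y) = 6*y**2 - 42*y + 72; vanishes at y ∈ {3, 4}. (-2, 3): f_x = -136 ≠ 0; (-2, 4): f_x = -135 ≠ 0.
  x = -1: f_y(-1, y) = 6*y**2 - 40*y + 66; vanishes at y ∈ {3}. (-1, 3): f_x = -75 ≠ 0.
  x = 0: f_y(0, y) = 6*y**2 - 38*y + 60; vanishes at y ∈ {3}. (0, 3): f_x = -32 ≠ 0.
  x = 1: f_y(1, y) = 6*y**2 - 36*y + 54; vanishes at y ∈ {3}. (1, 3): f_x = -7 ≠ 0.
  x = 2: f_y(2, y) = 6*y**2 - 34*y + 48; vanishes at y ∈ {3}. (2, 3): f_x = 0, f = 0 — SINGULAR.
  x = 3: f_y(3, y) = 6*y**2 - 32*y + 42; vanishes at y ∈ {3}. (3, 3): f_x = -11 ≠ 0.
  x = 4: f_y(4, y) = 6*y**2 - 30*y + 36; vanishes at y ∈ {2, 3}. (4, 2): f_x = -39 ≠ 0; (4, 3): f_x = -40 ≠ 0.
Only singular point on the grid: (2, 3).
Classify: substitute x = 2 + u, y = 3 + v and expand: f = -3*u**3 - u**2 + u*v**2 + 2*v**3 + v**2.
No constant or linear terms (consistent with a singular point). Quadratic part: -u**2 + v**2. Cubic part: -3*u**3 + u*v**2 + 2*v**3.
The quadratic part v**2 - u**2 = (v − u)(v + u) splits into two distinct linear factors, so there are two distinct tangent lines y − 3 = ±(x − 2) — this is a node (ordinary double point).
Classification: node.


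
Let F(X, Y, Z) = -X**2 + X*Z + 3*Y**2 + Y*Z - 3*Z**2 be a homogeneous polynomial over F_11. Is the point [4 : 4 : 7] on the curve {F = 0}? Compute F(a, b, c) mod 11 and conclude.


F(4,4,7) ≡ 7 (mod 11); P is NOT on the curve.

Evaluate F(4, 4, 7) term-by-term (mod 11).
  -X**2 ↦ -1·16·1·1 = -16
  X*Z ↦ 1·4·1·7 = 28
  3*Y**2 ↦ 3·1·16·1 = 48
  Y*Z ↦ 1·1·4·7 = 28
  -3*Z**2 ↦ -3·1·1·49 = -147
Sum: F(4, 4, 7) = (-16) + (28) + (48) + (28) + (-147) = -59.
Reducing mod 11: -59 ≡ 7 (mod 11).
Since F(a, b, c) ≡ 7 ≠ 0 (mod 11), P does NOT lie on the curve.


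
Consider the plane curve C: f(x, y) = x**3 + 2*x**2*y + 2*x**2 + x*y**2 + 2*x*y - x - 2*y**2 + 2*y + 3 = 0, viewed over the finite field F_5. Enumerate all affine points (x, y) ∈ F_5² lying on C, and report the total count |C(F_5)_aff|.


Affine F_5-points: {(1, 0), (1, 1), (2, 2), (3, 0), (3, 4), (4, 0), (4, 4)}; count = 7.

For each of the 25 pairs (x, y) ∈ F_5², evaluate f(x, y) mod 5. Record the zeros.
  x = 0: [0↦3, 1↦3, 2↦4, 3↦1, 4↦4]  zeros at y ∈ ∅
  x = 1: [0↦0, 1↦0, 2↦3, 3↦4, 4↦3]  zeros at y ∈ {0, 1}
  x = 2: [0↦2, 1↦1, 2↦0, 3↦4, 4↦3]  zeros at y ∈ {2}
  x = 3: [0↦0, 1↦2, 2↦1, 3↦2, 4↦0]  zeros at y ∈ {0, 4}
  x = 4: [0↦0, 1↦4, 2↦2, 3↦4, 4↦0]  zeros at y ∈ {0, 4}
Collecting zeros: affine points = {(1, 0), (1, 1), (2, 2), (3, 0), (3, 4), (4, 0), (4, 4)}.
Total count |C(F_5)_aff| = 7.


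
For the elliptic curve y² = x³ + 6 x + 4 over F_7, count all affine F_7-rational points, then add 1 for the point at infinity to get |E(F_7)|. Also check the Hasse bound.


Affine points = {(0, 2), (0, 5), (1, 2), (1, 5), (3, 0), (4, 1), (4, 6), (6, 2), (6, 5)}; affine count = 9; |E(F_7)| = 10.

Discriminant check: Δ ∝ 4a³ + 27b² = 4·6³ + 27·4² = 4·216 + 27·16 ≡ 1 (mod 7). Nonzero ⇒ E is nonsingular.
For each x ∈ F_7, compute rhs = x³ + 6·x + 4 mod 7, then count y ∈ F_7 with y² ≡ rhs.
  x = 0: rhs = 4, matching y values: 2, 5 (2 points).
  x = 1: rhs = 4, matching y values: 2, 5 (2 points).
  x = 2: rhs = 3, matching y values: none (0 points).
  x = 3: rhs = 0, matching y values: 0 (1 points).
  x = 4: rhs = 1, matching y values: 1, 6 (2 points).
  x = 5: rhs = 5, matching y values: none (0 points).
  x = 6: rhs = 4, matching y values: 2, 5 (2 points).
Total affine count: 9.
Full point count |E(F_7)| = 9 + 1 = 10.
Hasse bound: |10 − (7+1)| = |2| = 2 ≤ 2√7 ≈ 5.2915 ✓.


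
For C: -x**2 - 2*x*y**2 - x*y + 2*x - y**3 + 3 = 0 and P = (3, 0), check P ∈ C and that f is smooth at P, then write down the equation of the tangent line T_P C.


Tangent line at P: -4*x - 3*y + 12 = 0.

Step 1: f(3, 0) = 0, so P lies on C.
Step 2: partial derivatives
  f_x(x, y) = -2*x - 2*y**2 - y + 2, f_y(x, y) = -4*x*y - x - 3*y**2.
  f_x(P) = -4, f_y(P) = -3 (gradient nonzero, so P is smooth).
Step 3: tangent line at P: -4·(x − 3) + -3·(y − 0) = 0.
Expanding: -4*x - 3*y + 12 = 0.


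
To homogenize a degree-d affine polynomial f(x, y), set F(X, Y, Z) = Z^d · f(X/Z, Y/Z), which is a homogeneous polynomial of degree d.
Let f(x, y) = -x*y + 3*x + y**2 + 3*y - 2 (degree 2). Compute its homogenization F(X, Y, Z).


F(X, Y, Z) = -X*Y + 3*X*Z + Y**2 + 3*Y*Z - 2*Z**2

deg(f) = 2.
Substitute x = X/Z, y = Y/Z into f, then multiply by Z^2.
  monomial -1·x^1·y^1 ↦ -1·X^1·Y^1·Z^0.
  monomial 3·x^1·y^0 ↦ 3·X^1·Y^0·Z^1.
  monomial 1·x^0·y^2 ↦ 1·X^0·Y^2·Z^0.
  monomial 3·x^0·y^1 ↦ 3·X^0·Y^1·Z^1.
  monomial -2·x^0·y^0 ↦ -2·X^0·Y^0·Z^2.
Collecting: F(X, Y, Z) = -X*Y + 3*X*Z + Y**2 + 3*Y*Z - 2*Z**2.


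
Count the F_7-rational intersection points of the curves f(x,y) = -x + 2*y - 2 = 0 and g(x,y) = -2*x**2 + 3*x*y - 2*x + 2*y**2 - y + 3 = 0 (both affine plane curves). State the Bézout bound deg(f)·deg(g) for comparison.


Common zeros: {(4, 3)}; count = 1; Bézout bound = 2.

deg(f) = 1, deg(g) = 2, so Bézout bound = 2.
Scan x ∈ F_7. For each x, list the y ∈ F_7 with f(x, y) ≡ 0 and those with g(x, y) ≡ 0 (mod 7); the common zeros in that column are the intersection.
  x = 0: f ≡ 0 at y ∈ {1}; g ≡ 0 at y ∈ ∅; common: ∅.
  x = 1: f ≡ 0 at y ∈ {5}; g ≡ 0 at y ∈ ∅; common: ∅.
  x = 2: f ≡ 0 at y ∈ {2}; g ≡ 0 at y ∈ ∅; common: ∅.
  x = 3: f ≡ 0 at y ∈ {6}; g ≡ 0 at y ∈ {0, 3}; common: ∅.
  x = 4: f ≡ 0 at y ∈ {3}; g ≡ 0 at y ∈ {2, 3}; common: {3}.
  x = 5: f ≡ 0 at y ∈ {0}; g ≡ 0 at y ∈ {2, 5}; common: ∅.
  x = 6: f ≡ 0 at y ∈ {4}; g ≡ 0 at y ∈ ∅; common: ∅.
Collecting: common zeros = {(4, 3)}, so the count is 1.
Comparison with the Bézout bound: 1 ≤ 2 = deg(f)·deg(g), as expected for curves with no common component (the affine F_7-count falls short of the bound because intersections may lie at infinity, over extension fields, or carry multiplicity).


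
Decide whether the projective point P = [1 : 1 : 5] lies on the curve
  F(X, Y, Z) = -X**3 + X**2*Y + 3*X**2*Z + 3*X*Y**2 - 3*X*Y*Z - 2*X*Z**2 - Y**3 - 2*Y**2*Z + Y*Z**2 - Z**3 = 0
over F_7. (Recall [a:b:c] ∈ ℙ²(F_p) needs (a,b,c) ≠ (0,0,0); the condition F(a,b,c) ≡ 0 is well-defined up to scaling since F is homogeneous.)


F(1,1,5) ≡ 3 (mod 7); P is NOT on the curve.

Evaluate F(1, 1, 5) term-by-term (mod 7).
  -X**3 ↦ -1·1·1·1 = -1
  X**2*Y ↦ 1·1·1·1 = 1
  3*X**2*Z ↦ 3·1·1·5 = 15
  3*X*Y**2 ↦ 3·1·1·1 = 3
  -3*X*Y*Z ↦ -3·1·1·5 = -15
  -2*X*Z**2 ↦ -2·1·1·25 = -50
  -Y**3 ↦ -1·1·1·1 = -1
  -2*Y**2*Z ↦ -2·1·1·5 = -10
  Y*Z**2 ↦ 1·1·1·25 = 25
  -Z**3 ↦ -1·1·1·125 = -125
Sum: F(1, 1, 5) = (-1) + (1) + (15) + (3) + (-15) + (-50) + (-1) + (-10) + (25) + (-125) = -158.
Reducing mod 7: -158 ≡ 3 (mod 7).
Since F(a, b, c) ≡ 3 ≠ 0 (mod 7), P does NOT lie on the curve.


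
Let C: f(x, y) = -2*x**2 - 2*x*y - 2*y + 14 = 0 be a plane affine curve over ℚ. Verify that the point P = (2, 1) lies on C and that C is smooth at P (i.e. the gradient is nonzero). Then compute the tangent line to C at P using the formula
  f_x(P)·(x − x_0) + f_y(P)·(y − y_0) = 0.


Tangent line at P: -10*x - 6*y + 26 = 0.

Step 1: f(2, 1) = 0, so P lies on C.
Step 2: partial derivatives
  f_x(x, y) = -4*x - 2*y, f_y(x, y) = -2*x - 2.
  f_x(P) = -10, f_y(P) = -6 (gradient nonzero, so P is smooth).
Step 3: tangent line at P: -10·(x − 2) + -6·(y − 1) = 0.
Expanding: -10*x - 6*y + 26 = 0.


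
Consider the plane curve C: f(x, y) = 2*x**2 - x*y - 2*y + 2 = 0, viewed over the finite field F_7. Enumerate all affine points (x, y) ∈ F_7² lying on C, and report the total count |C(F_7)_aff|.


Affine F_7-points: {(0, 1), (1, 6), (2, 6), (3, 4), (4, 1), (6, 4)}; count = 6.

For each of the 49 pairs (x, y) ∈ F_7², evaluate f(x, y) mod 7. Record the zeros.
  x = 0: [0↦2, 1↦0, 2↦5, 3↦3, 4↦1, 5↦6, 6↦4]  zeros at y ∈ {1}
  x = 1: [0↦4, 1↦1, 2↦5, 3↦2, 4↦6, 5↦3, 6↦0]  zeros at y ∈ {6}
  x = 2: [0↦3, 1↦6, 2↦2, 3↦5, 4↦1, 5↦4, 6↦0]  zeros at y ∈ {6}
  x = 3: [0↦6, 1↦1, 2↦3, 3↦5, 4↦0, 5↦2, 6↦4]  zeros at y ∈ {4}
  x = 4: [0↦6, 1↦0, 2↦1, 3↦2, 4↦3, 5↦4, 6↦5]  zeros at y ∈ {1}
  x = 5: [0↦3, 1↦3, 2↦3, 3↦3, 4↦3, 5↦3, 6↦3]  zeros at y ∈ ∅
  x = 6: [0↦4, 1↦3, 2↦2, 3↦1, 4↦0, 5↦6, 6↦5]  zeros at y ∈ {4}
Collecting zeros: affine points = {(0, 1), (1, 6), (2, 6), (3, 4), (4, 1), (6, 4)}.
Total count |C(F_7)_aff| = 6.


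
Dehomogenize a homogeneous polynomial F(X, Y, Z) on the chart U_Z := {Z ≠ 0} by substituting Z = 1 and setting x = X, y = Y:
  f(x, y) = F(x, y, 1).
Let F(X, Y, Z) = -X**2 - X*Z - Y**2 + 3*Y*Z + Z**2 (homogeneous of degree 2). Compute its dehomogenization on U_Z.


f(x, y) = -x**2 - x - y**2 + 3*y + 1

On U_Z we set Z = 1. Each monomial c·X^i·Y^j·Z^k in F becomes c·x^i·y^j·1^k = c·x^i·y^j.
Substituting Z = 1: F(X, Y, 1) = -x**2 - x - y**2 + 3*y + 1.
Note: deg(f) ≤ deg(F) = 2; strict inequality happens when F is divisible by Z (lost terms).


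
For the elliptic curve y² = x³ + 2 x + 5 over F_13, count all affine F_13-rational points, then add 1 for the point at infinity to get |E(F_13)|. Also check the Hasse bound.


Affine points = {(2, 2), (2, 11), (3, 5), (3, 8), (4, 5), (4, 8), (5, 6), (5, 7), (6, 5), (6, 8), (8, 0)}; affine count = 11; |E(F_13)| = 12.

Discriminant check: Δ ∝ 4a³ + 27b² = 4·2³ + 27·5² = 4·8 + 27·25 ≡ 5 (mod 13). Nonzero ⇒ E is nonsingular.
For each x ∈ F_13, compute rhs = x³ + 2·x + 5 mod 13, then count y ∈ F_13 with y² ≡ rhs.
  x = 0: rhs = 5, matching y values: none (0 points).
  x = 1: rhs = 8, matching y values: none (0 points).
  x = 2: rhs = 4, matching y values: 2, 11 (2 points).
  x = 3: rhs = 12, matching y values: 5, 8 (2 points).
  x = 4: rhs = 12, matching y values: 5, 8 (2 points).
  x = 5: rhs = 10, matching y values: 6, 7 (2 points).
  x = 6: rhs = 12, matching y values: 5, 8 (2 points).
  x = 7: rhs = 11, matching y values: none (0 points).
  x = 8: rhs = 0, matching y values: 0 (1 points).
  x = 9: rhs = 11, matching y values: none (0 points).
  x = 10: rhs = 11, matching y values: none (0 points).
  x = 11: rhs = 6, matching y values: none (0 points).
  x = 12: rhs = 2, matching y values: none (0 points).
Total affine count: 11.
Full point count |E(F_13)| = 11 + 1 = 12.
Hasse bound: |12 − (13+1)| = |-2| = 2 ≤ 2√13 ≈ 7.2111 ✓.


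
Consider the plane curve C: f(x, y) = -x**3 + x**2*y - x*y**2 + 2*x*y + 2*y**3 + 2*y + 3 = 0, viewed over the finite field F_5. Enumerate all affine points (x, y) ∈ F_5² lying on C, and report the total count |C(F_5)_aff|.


Affine F_5-points: {(2, 0), (2, 1), (4, 3)}; count = 3.

For each of the 25 pairs (x, y) ∈ F_5², evaluate f(x, y) mod 5. Record the zeros.
  x = 0: [0↦3, 1↦2, 2↦3, 3↦3, 4↦4]  zeros at y ∈ ∅
  x = 1: [0↦2, 1↦3, 2↦4, 3↦2, 4↦4]  zeros at y ∈ ∅
  x = 2: [0↦0, 1↦0, 2↦3, 3↦1, 4↦1]  zeros at y ∈ {0, 1}
  x = 3: [0↦1, 1↦2, 2↦4, 3↦4, 4↦4]  zeros at y ∈ ∅
  x = 4: [0↦4, 1↦3, 2↦1, 3↦0, 4↦2]  zeros at y ∈ {3}
Collecting zeros: affine points = {(2, 0), (2, 1), (4, 3)}.
Total count |C(F_5)_aff| = 3.


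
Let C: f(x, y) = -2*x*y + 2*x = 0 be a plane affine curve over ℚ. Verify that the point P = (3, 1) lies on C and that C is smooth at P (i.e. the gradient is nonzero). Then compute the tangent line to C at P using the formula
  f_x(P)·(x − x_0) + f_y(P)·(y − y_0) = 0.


Tangent line at P: 6 - 6*y = 0.

Step 1: f(3, 1) = 0, so P lies on C.
Step 2: partial derivatives
  f_x(x, y) = 2 - 2*y, f_y(x, y) = -2*x.
  f_x(P) = 0, f_y(P) = -6 (gradient nonzero, so P is smooth).
Step 3: tangent line at P: 0·(x − 3) + -6·(y − 1) = 0.
Expanding: 6 - 6*y = 0.


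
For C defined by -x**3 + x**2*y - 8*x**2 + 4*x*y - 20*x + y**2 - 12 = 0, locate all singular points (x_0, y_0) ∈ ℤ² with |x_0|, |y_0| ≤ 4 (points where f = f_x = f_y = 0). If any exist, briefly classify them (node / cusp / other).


Singular points: {(-2, 2)}; classification: cusp.

Compute partial derivatives:
  f_x = -3*x**2 + 2*x*y - 16*x + 4*y - 20.
  f_y = x**2 + 4*x + 2*y.
Scan x_0 ∈ {−4, ..., 4}. For each x_0, f_y(x_0, y) is a polynomial in y; find its integer roots y ∈ {−4, ..., 4}, then test f_x and f at those candidates.
  x = -4: f_y(-4, y) = 2*y; vanishes at y ∈ {0}. (-4, 0): f_x = -4 ≠ 0.
  x = -3: f_y(-3, y) = 2*y - 3; no integer root y with |y| ≤ 4.
  x = -2: f_y(-2, y) = 2*y - 4; vanishes at y ∈ {2}. (-2, 2): f_x = 0, f = 0 — SINGULAR.
  x = -1: f_y(-1, y) = 2*y - 3; no integer root y with |y| ≤ 4.
  x = 0: f_y(0, y) = 2*y; vanishes at y ∈ {0}. (0, 0): f_x = -20 ≠ 0.
  x = 1: f_y(1, y) = 2*y + 5; no integer root y with |y| ≤ 4.
  x = 2: f_y(2, y) = 2*y + 12; no integer root y with |y| ≤ 4.
  x = 3: f_y(3, y) = 2*y + 21; no integer root y with |y| ≤ 4.
  x = 4: f_y(4, y) = 2*y + 32; no integer root y with |y| ≤ 4.
Only singular point on the grid: (-2, 2).
Classify: substitute x = -2 + u, y = 2 + v and expand: f = -u**3 + u**2*v + v**2.
No constant or linear terms (consistent with a singular point). Quadratic part: v**2. Cubic part: -u**3 + u**2*v.
The quadratic part v**2 is a perfect square, so there is a single (double) tangent line v = 0, i.e. y = 2. Restricting the cubic part to that line (v = 0) leaves -u**3 ≠ 0, so f is not divisible by v and the branch is v² ≈ u**3 to lowest order — this is a cusp.
Classification: cusp.


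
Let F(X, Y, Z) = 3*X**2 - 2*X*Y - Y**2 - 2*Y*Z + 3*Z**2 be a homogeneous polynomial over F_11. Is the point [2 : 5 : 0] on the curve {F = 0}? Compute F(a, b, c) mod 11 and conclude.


F(2,5,0) ≡ 0 (mod 11); P is on the curve.

Evaluate F(2, 5, 0) term-by-term (mod 11).
  3*X**2 ↦ 3·4·1·1 = 12
  -2*X*Y ↦ -2·2·5·1 = -20
  -Y**2 ↦ -1·1·25·1 = -25
  -2*Y*Z ↦ -2·1·5·0 = 0
  3*Z**2 ↦ 3·1·1·0 = 0
Sum: F(2, 5, 0) = (12) + (-20) + (-25) + (0) + (0) = -33.
Reducing mod 11: -33 ≡ 0 (mod 11).
Since F(a, b, c) ≡ 0 (mod 11), P lies on the curve.


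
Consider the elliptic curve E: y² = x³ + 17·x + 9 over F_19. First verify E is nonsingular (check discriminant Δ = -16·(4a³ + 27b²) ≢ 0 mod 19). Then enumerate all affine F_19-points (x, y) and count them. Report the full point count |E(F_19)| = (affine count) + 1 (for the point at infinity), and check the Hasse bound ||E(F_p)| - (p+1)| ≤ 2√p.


Affine points = {(0, 3), (0, 16), (3, 7), (3, 12), (6, 2), (6, 17), (8, 7), (8, 12), (9, 6), (9, 13), (10, 1), (10, 18), (11, 8), (11, 11), (16, 8), (16, 11), (17, 9), (17, 10)}; affine count = 18; |E(F_19)| = 19.

Discriminant check: Δ ∝ 4a³ + 27b² = 4·17³ + 27·9² = 4·4913 + 27·81 ≡ 8 (mod 19). Nonzero ⇒ E is nonsingular.
For each x ∈ F_19, compute rhs = x³ + 17·x + 9 mod 19, then count y ∈ F_19 with y² ≡ rhs.
  x = 0: rhs = 9, matching y values: 3, 16 (2 points).
  x = 1: rhs = 8, matching y values: none (0 points).
  x = 2: rhs = 13, matching y values: none (0 points).
  x = 3: rhs = 11, matching y values: 7, 12 (2 points).
  x = 4: rhs = 8, matching y values: none (0 points).
  x = 5: rhs = 10, matching y values: none (0 points).
  x = 6: rhs = 4, matching y values: 2, 17 (2 points).
  x = 7: rhs = 15, matching y values: none (0 points).
  x = 8: rhs = 11, matching y values: 7, 12 (2 points).
  x = 9: rhs = 17, matching y values: 6, 13 (2 points).
  x = 10: rhs = 1, matching y values: 1, 18 (2 points).
  x = 11: rhs = 7, matching y values: 8, 11 (2 points).
  x = 12: rhs = 3, matching y values: none (0 points).
  x = 13: rhs = 14, matching y values: none (0 points).
  x = 14: rhs = 8, matching y values: none (0 points).
  x = 15: rhs = 10, matching y values: none (0 points).
  x = 16: rhs = 7, matching y values: 8, 11 (2 points).
  x = 17: rhs = 5, matching y values: 9, 10 (2 points).
  x = 18: rhs = 10, matching y values: none (0 points).
Total affine count: 18.
Full point count |E(F_19)| = 18 + 1 = 19.
Hasse bound: |19 − (19+1)| = |-1| = 1 ≤ 2√19 ≈ 8.7178 ✓.


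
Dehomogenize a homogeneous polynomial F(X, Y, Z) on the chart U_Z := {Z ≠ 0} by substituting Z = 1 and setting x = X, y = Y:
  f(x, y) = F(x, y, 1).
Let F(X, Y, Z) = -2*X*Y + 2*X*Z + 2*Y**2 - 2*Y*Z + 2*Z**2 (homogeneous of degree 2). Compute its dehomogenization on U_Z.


f(x, y) = -2*x*y + 2*x + 2*y**2 - 2*y + 2

On U_Z we set Z = 1. Each monomial c·X^i·Y^j·Z^k in F becomes c·x^i·y^j·1^k = c·x^i·y^j.
Substituting Z = 1: F(X, Y, 1) = -2*x*y + 2*x + 2*y**2 - 2*y + 2.
Note: deg(f) ≤ deg(F) = 2; strict inequality happens when F is divisible by Z (lost terms).


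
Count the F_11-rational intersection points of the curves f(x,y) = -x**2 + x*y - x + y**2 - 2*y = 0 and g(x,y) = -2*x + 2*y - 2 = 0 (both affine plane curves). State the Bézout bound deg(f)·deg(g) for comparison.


Common zeros: {(1, 2), (10, 0)}; count = 2; Bézout bound = 2.

deg(f) = 2, deg(g) = 1, so Bézout bound = 2.
Scan x ∈ F_11. For each x, list the y ∈ F_11 with f(x, y) ≡ 0 and those with g(x, y) ≡ 0 (mod 11); the common zeros in that column are the intersection.
  x = 0: f ≡ 0 at y ∈ {0, 2}; g ≡ 0 at y ∈ {1}; common: ∅.
  x = 1: f ≡ 0 at y ∈ {2, 10}; g ≡ 0 at y ∈ {2}; common: {2}.
  x = 2: f ≡ 0 at y ∈ ∅; g ≡ 0 at y ∈ {3}; common: ∅.
  x = 3: f ≡ 0 at y ∈ {3, 7}; g ≡ 0 at y ∈ {4}; common: ∅.
  x = 4: f ≡ 0 at y ∈ ∅; g ≡ 0 at y ∈ {5}; common: ∅.
  x = 5: f ≡ 0 at y ∈ ∅; g ≡ 0 at y ∈ {6}; common: ∅.
  x = 6: f ≡ 0 at y ∈ ∅; g ≡ 0 at y ∈ {7}; common: ∅.
  x = 7: f ≡ 0 at y ∈ ∅; g ≡ 0 at y ∈ {8}; common: ∅.
  x = 8: f ≡ 0 at y ∈ {6, 10}; g ≡ 0 at y ∈ {9}; common: ∅.
  x = 9: f ≡ 0 at y ∈ ∅; g ≡ 0 at y ∈ {10}; common: ∅.
  x = 10: f ≡ 0 at y ∈ {0, 3}; g ≡ 0 at y ∈ {0}; common: {0}.
Collecting: common zeros = {(1, 2), (10, 0)}, so the count is 2.
Comparison with the Bézout bound: 2 ≤ 2 = deg(f)·deg(g), as expected for curves with no common component (the bound is attained).


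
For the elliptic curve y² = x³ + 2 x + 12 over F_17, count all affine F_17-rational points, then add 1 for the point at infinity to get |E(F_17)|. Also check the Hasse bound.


Affine points = {(1, 7), (1, 10), (4, 4), (4, 13), (6, 6), (6, 11), (8, 8), (8, 9), (12, 8), (12, 9), (13, 5), (13, 12), (14, 8), (14, 9), (15, 0), (16, 3), (16, 14)}; affine count = 17; |E(F_17)| = 18.

Discriminant check: Δ ∝ 4a³ + 27b² = 4·2³ + 27·12² = 4·8 + 27·144 ≡ 10 (mod 17). Nonzero ⇒ E is nonsingular.
For each x ∈ F_17, compute rhs = x³ + 2·x + 12 mod 17, then count y ∈ F_17 with y² ≡ rhs.
  x = 0: rhs = 12, matching y values: none (0 points).
  x = 1: rhs = 15, matching y values: 7, 10 (2 points).
  x = 2: rhs = 7, matching y values: none (0 points).
  x = 3: rhs = 11, matching y values: none (0 points).
  x = 4: rhs = 16, matching y values: 4, 13 (2 points).
  x = 5: rhs = 11, matching y values: none (0 points).
  x = 6: rhs = 2, matching y values: 6, 11 (2 points).
  x = 7: rhs = 12, matching y values: none (0 points).
  x = 8: rhs = 13, matching y values: 8, 9 (2 points).
  x = 9: rhs = 11, matching y values: none (0 points).
  x = 10: rhs = 12, matching y values: none (0 points).
  x = 11: rhs = 5, matching y values: none (0 points).
  x = 12: rhs = 13, matching y values: 8, 9 (2 points).
  x = 13: rhs = 8, matching y values: 5, 12 (2 points).
  x = 14: rhs = 13, matching y values: 8, 9 (2 points).
  x = 15: rhs = 0, matching y values: 0 (1 points).
  x = 16: rhs = 9, matching y values: 3, 14 (2 points).
Total affine count: 17.
Full point count |E(F_17)| = 17 + 1 = 18.
Hasse bound: |18 − (17+1)| = |0| = 0 ≤ 2√17 ≈ 8.2462 ✓.


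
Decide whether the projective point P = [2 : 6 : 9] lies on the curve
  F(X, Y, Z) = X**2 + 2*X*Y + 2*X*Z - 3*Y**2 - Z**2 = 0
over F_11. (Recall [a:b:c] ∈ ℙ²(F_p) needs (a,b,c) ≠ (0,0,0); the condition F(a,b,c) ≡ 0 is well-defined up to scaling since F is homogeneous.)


F(2,6,9) ≡ 7 (mod 11); P is NOT on the curve.

Evaluate F(2, 6, 9) term-by-term (mod 11).
  X**2 ↦ 1·4·1·1 = 4
  2*X*Y ↦ 2·2·6·1 = 24
  2*X*Z ↦ 2·2·1·9 = 36
  -3*Y**2 ↦ -3·1·36·1 = -108
  -Z**2 ↦ -1·1·1·81 = -81
Sum: F(2, 6, 9) = (4) + (24) + (36) + (-108) + (-81) = -125.
Reducing mod 11: -125 ≡ 7 (mod 11).
Since F(a, b, c) ≡ 7 ≠ 0 (mod 11), P does NOT lie on the curve.


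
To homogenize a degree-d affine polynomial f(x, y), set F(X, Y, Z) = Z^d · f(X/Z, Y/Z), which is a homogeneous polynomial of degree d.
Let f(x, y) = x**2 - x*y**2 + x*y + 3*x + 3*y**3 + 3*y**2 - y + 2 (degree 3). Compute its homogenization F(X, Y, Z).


F(X, Y, Z) = X**2*Z - X*Y**2 + X*Y*Z + 3*X*Z**2 + 3*Y**3 + 3*Y**2*Z - Y*Z**2 + 2*Z**3

deg(f) = 3.
Substitute x = X/Z, y = Y/Z into f, then multiply by Z^3.
  monomial 1·x^2·y^0 ↦ 1·X^2·Y^0·Z^1.
  monomial -1·x^1·y^2 ↦ -1·X^1·Y^2·Z^0.
  monomial 1·x^1·y^1 ↦ 1·X^1·Y^1·Z^1.
  monomial 3·x^1·y^0 ↦ 3·X^1·Y^0·Z^2.
  monomial 3·x^0·y^3 ↦ 3·X^0·Y^3·Z^0.
  monomial 3·x^0·y^2 ↦ 3·X^0·Y^2·Z^1.
  monomial -1·x^0·y^1 ↦ -1·X^0·Y^1·Z^2.
  monomial 2·x^0·y^0 ↦ 2·X^0·Y^0·Z^3.
Collecting: F(X, Y, Z) = X**2*Z - X*Y**2 + X*Y*Z + 3*X*Z**2 + 3*Y**3 + 3*Y**2*Z - Y*Z**2 + 2*Z**3.


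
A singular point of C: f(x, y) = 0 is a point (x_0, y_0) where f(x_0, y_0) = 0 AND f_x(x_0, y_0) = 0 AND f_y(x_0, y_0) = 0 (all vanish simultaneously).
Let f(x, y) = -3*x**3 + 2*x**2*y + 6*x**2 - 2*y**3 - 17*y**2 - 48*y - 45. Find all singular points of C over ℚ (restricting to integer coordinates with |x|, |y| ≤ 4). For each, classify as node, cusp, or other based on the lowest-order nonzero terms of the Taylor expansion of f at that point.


Singular points: {(0, -3)}; classification: cusp.

Compute partial derivatives:
  f_x = -9*x**2 + 4*x*y + 12*x.
  f_y = 2*x**2 - 6*y**2 - 34*y - 48.
Scan x_0 ∈ {−4, ..., 4}. For each x_0, f_y(x_0, y) is a polynomial in y; find its integer roots y ∈ {−4, ..., 4}, then test f_x and f at those candidates.
  x = -4: f_y(-4, y) = -6*y**2 - 34*y - 16; no integer root y with |y| ≤ 4.
  x = -3: f_y(-3, y) = -6*y**2 - 34*y - 30; no integer root y with |y| ≤ 4.
  x = -2: f_y(-2, y) = -6*y**2 - 34*y - 40; vanishes at y ∈ {-4}. (-2, -4): f_x = -28 ≠ 0.
  x = -1: f_y(-1, y) = -6*y**2 - 34*y - 46; no integer root y with |y| ≤ 4.
  x = 0: f_y(0, y) = -6*y**2 - 34*y - 48; vanishes at y ∈ {-3}. (0, -3): f_x = 0, f = 0 — SINGULAR.
  x = 1: f_y(1, y) = -6*y**2 - 34*y - 46; no integer root y with |y| ≤ 4.
  x = 2: f_y(2, y) = -6*y**2 - 34*y - 40; vanishes at y ∈ {-4}. (2, -4): f_x = -44 ≠ 0.
  x = 3: f_y(3, y) = -6*y**2 - 34*y - 30; no integer root y with |y| ≤ 4.
  x = 4: f_y(4, y) = -6*y**2 - 34*y - 16; no integer root y with |y| ≤ 4.
Only singular point on the grid: (0, -3).
Classify: substitute x = 0 + u, y = -3 + v and expand: f = -3*u**3 + 2*u**2*v - 2*v**3 + v**2.
No constant or linear terms (consistent with a singular point). Quadratic part: v**2. Cubic part: -3*u**3 + 2*u**2*v - 2*v**3.
The quadratic part v**2 is a perfect square, so there is a single (double) tangent line v = 0, i.e. y = -3. Restricting the cubic part to that line (v = 0) leaves -3*u**3 ≠ 0, so f is not divisible by v and the branch is v² ≈ 3*u**3 to lowest order — this is a cusp.
Classification: cusp.


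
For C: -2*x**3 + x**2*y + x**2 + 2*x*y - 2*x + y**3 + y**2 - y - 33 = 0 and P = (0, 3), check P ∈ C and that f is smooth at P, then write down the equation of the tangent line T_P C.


Tangent line at P: 4*x + 32*y - 96 = 0.

Step 1: f(0, 3) = 0, so P lies on C.
Step 2: partial derivatives
  f_x(x, y) = -6*x**2 + 2*x*y + 2*x + 2*y - 2, f_y(x, y) = x**2 + 2*x + 3*y**2 + 2*y - 1.
  f_x(P) = 4, f_y(P) = 32 (gradient nonzero, so P is smooth).
Step 3: tangent line at P: 4·(x − 0) + 32·(y − 3) = 0.
Expanding: 4*x + 32*y - 96 = 0.


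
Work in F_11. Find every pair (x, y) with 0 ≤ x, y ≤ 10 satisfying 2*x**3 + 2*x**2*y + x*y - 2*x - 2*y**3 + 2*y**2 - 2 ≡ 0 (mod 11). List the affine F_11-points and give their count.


Affine F_11-points: {(0, 9), (1, 5), (2, 2), (3, 8), (4, 1), (5, 10), (6, 0), (6, 3), (6, 9), (7, 9), (10, 7)}; count = 11.

For each of the 121 pairs (x, y) ∈ F_11², evaluate f(x, y) mod 11. Record the zeros.
  x = 0: [0↦9, 1↦9, 2↦1, 3↦6, 4↦1, 5↦7, 6↦1, 7↦4, 8↦4, 9↦0, 10↦2]  zeros at y ∈ {9}
  x = 1: [0↦9, 1↦1, 2↦7, 3↦4, 4↦2, 5↦0, 6↦8, 7↦3, 8↦6, 9↦5, 10↦10]  zeros at y ∈ {5}
  x = 2: [0↦10, 1↦9, 2↦0, 3↦4, 4↦9, 5↦3, 6↦7, 7↦9, 8↦8, 9↦3, 10↦4]  zeros at y ∈ {2}
  x = 3: [0↦2, 1↦1, 2↦3, 3↦7, 4↦1, 5↦6, 6↦10, 7↦1, 8↦0, 9↦6, 10↦7]  zeros at y ∈ {8}
  x = 4: [0↦8, 1↦0, 2↦6, 3↦3, 4↦1, 5↦10, 6↦7, 7↦2, 8↦5, 9↦4, 10↦9]  zeros at y ∈ {1}
  x = 5: [0↦7, 1↦7, 2↦10, 3↦4, 4↦10, 5↦5, 6↦10, 7↦2, 8↦2, 9↦9, 10↦0]  zeros at y ∈ {10}
  x = 6: [0↦0, 1↦1, 2↦5, 3↦0, 4↦7, 5↦3, 6↦9, 7↦2, 8↦3, 9↦0, 10↦3]  zeros at y ∈ {0, 3, 9}
  x = 7: [0↦10, 1↦5, 2↦3, 3↦3, 4↦4, 5↦5, 6↦5, 7↦3, 8↦9, 9↦0, 10↦8]  zeros at y ∈ {9}
  x = 8: [0↦5, 1↦9, 2↦5, 3↦3, 4↦2, 5↦1, 6↦10, 7↦6, 8↦10, 9↦10, 10↦5]  zeros at y ∈ ∅
  x = 9: [0↦8, 1↦3, 2↦1, 3↦1, 4↦2, 5↦3, 6↦3, 7↦1, 8↦7, 9↦9, 10↦6]  zeros at y ∈ ∅
  x = 10: [0↦9, 1↦10, 2↦3, 3↦9, 4↦5, 5↦1, 6↦7, 7↦0, 8↦1, 9↦9, 10↦1]  zeros at y ∈ {7}
Collecting zeros: affine points = {(0, 9), (1, 5), (2, 2), (3, 8), (4, 1), (5, 10), (6, 0), (6, 3), (6, 9), (7, 9), (10, 7)}.
Total count |C(F_11)_aff| = 11.


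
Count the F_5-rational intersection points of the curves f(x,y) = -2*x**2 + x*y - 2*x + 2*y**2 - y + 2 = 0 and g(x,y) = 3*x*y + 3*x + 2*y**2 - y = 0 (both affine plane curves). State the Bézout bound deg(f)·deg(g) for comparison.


Common zeros: ∅; count = 0; Bézout bound = 4.

deg(f) = 2, deg(g) = 2, so Bézout bound = 4.
Scan x ∈ F_5. For each x, list the y ∈ F_5 with f(x, y) ≡ 0 and those with g(x, y) ≡ 0 (mod 5); the common zeros in that column are the intersection.
  x = 0: f ≡ 0 at y ∈ {4}; g ≡ 0 at y ∈ {0, 3}; common: ∅.
  x = 1: f ≡ 0 at y ∈ {1, 4}; g ≡ 0 at y ∈ {2}; common: ∅.
  x = 2: f ≡ 0 at y ∈ {0, 2}; g ≡ 0 at y ∈ ∅; common: ∅.
  x = 3: f ≡ 0 at y ∈ {2}; g ≡ 0 at y ∈ ∅; common: ∅.
  x = 4: f ≡ 0 at y ∈ ∅; g ≡ 0 at y ∈ {1}; common: ∅.
Collecting: common zeros = ∅, so the count is 0.
Comparison with the Bézout bound: 0 ≤ 4 = deg(f)·deg(g), as expected for curves with no common component (the affine F_5-count falls short of the bound because intersections may lie at infinity, over extension fields, or carry multiplicity).


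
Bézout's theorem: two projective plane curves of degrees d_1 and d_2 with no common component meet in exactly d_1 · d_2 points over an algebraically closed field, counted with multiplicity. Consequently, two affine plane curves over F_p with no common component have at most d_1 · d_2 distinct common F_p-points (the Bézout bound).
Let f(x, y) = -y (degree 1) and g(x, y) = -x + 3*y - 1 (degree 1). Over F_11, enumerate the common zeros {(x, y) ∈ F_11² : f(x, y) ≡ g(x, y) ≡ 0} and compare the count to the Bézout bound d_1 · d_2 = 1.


Common zeros: {(10, 0)}; count = 1; Bézout bound = 1.

deg(f) = 1, deg(g) = 1, so Bézout bound = 1.
Scan x ∈ F_11. For each x, list the y ∈ F_11 with f(x, y) ≡ 0 and those with g(x, y) ≡ 0 (mod 11); the common zeros in that column are the intersection.
  x = 0: f ≡ 0 at y ∈ {0}; g ≡ 0 at y ∈ {4}; common: ∅.
  x = 1: f ≡ 0 at y ∈ {0}; g ≡ 0 at y ∈ {8}; common: ∅.
  x = 2: f ≡ 0 at y ∈ {0}; g ≡ 0 at y ∈ {1}; common: ∅.
  x = 3: f ≡ 0 at y ∈ {0}; g ≡ 0 at y ∈ {5}; common: ∅.
  x = 4: f ≡ 0 at y ∈ {0}; g ≡ 0 at y ∈ {9}; common: ∅.
  x = 5: f ≡ 0 at y ∈ {0}; g ≡ 0 at y ∈ {2}; common: ∅.
  x = 6: f ≡ 0 at y ∈ {0}; g ≡ 0 at y ∈ {6}; common: ∅.
  x = 7: f ≡ 0 at y ∈ {0}; g ≡ 0 at y ∈ {10}; common: ∅.
  x = 8: f ≡ 0 at y ∈ {0}; g ≡ 0 at y ∈ {3}; common: ∅.
  x = 9: f ≡ 0 at y ∈ {0}; g ≡ 0 at y ∈ {7}; common: ∅.
  x = 10: f ≡ 0 at y ∈ {0}; g ≡ 0 at y ∈ {0}; common: {0}.
Collecting: common zeros = {(10, 0)}, so the count is 1.
Comparison with the Bézout bound: 1 ≤ 1 = deg(f)·deg(g), as expected for curves with no common component (the bound is attained).


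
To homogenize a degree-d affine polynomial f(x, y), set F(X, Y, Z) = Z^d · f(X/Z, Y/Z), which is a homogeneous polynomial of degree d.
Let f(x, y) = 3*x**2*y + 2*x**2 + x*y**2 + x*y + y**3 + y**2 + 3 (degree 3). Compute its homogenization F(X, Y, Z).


F(X, Y, Z) = 3*X**2*Y + 2*X**2*Z + X*Y**2 + X*Y*Z + Y**3 + Y**2*Z + 3*Z**3

deg(f) = 3.
Substitute x = X/Z, y = Y/Z into f, then multiply by Z^3.
  monomial 3·x^2·y^1 ↦ 3·X^2·Y^1·Z^0.
  monomial 2·x^2·y^0 ↦ 2·X^2·Y^0·Z^1.
  monomial 1·x^1·y^2 ↦ 1·X^1·Y^2·Z^0.
  monomial 1·x^1·y^1 ↦ 1·X^1·Y^1·Z^1.
  monomial 1·x^0·y^3 ↦ 1·X^0·Y^3·Z^0.
  monomial 1·x^0·y^2 ↦ 1·X^0·Y^2·Z^1.
  monomial 3·x^0·y^0 ↦ 3·X^0·Y^0·Z^3.
Collecting: F(X, Y, Z) = 3*X**2*Y + 2*X**2*Z + X*Y**2 + X*Y*Z + Y**3 + Y**2*Z + 3*Z**3.
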